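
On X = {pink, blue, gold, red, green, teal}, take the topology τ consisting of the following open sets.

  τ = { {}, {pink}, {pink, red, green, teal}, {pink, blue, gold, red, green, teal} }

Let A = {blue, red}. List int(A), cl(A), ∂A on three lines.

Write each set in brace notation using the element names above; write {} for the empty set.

open subsets of A: {}; so int(A) = {}
closure: X∖int(X∖A) = X∖{pink} = {blue, gold, red, green, teal}
∂A = {blue, gold, red, green, teal} minus {} = {blue, gold, red, green, teal}

int(A) = {}
cl(A)  = {blue, gold, red, green, teal}
∂A     = {blue, gold, red, green, teal}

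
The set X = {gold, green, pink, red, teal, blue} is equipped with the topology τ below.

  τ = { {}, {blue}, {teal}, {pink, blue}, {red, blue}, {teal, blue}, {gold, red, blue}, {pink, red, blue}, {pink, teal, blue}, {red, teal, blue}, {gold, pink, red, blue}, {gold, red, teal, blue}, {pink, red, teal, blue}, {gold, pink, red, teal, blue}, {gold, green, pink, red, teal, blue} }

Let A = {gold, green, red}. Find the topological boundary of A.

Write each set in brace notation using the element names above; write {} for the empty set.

opens ⊆ A: {}; union → int = {}
complement {pink, teal, blue}; its interior {pink, teal, blue}; cl(A) = X∖{pink, teal, blue} = {gold, green, red}
boundary = {gold, green, red} ∖ {} = {gold, green, red}

{gold, green, red}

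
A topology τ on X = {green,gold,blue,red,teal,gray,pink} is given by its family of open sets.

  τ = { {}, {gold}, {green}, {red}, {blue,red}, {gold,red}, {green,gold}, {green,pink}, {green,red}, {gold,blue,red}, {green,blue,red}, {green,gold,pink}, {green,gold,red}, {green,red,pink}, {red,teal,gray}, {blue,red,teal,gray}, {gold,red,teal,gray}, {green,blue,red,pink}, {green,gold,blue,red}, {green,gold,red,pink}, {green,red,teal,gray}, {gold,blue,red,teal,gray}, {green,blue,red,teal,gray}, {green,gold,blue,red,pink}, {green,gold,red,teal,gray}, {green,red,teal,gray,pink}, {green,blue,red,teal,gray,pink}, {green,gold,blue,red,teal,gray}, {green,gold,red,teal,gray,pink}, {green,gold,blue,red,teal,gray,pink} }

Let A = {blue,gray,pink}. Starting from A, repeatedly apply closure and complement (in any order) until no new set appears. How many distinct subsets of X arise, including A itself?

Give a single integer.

6

closure: X∖int(X∖A) = X∖{green,gold,red} = {blue,teal,gray,pink}
Let k=closure and c=complement:
  1. A     = {blue,gray,pink}
  2. kA    = {blue,teal,gray,pink}
  3. cA    = {green,gold,red,teal}
  4. ckA   = {green,gold,red}
  5. kcA   = {green,gold,blue,red,teal,gray,pink}
  6. ckcA  = {}
— saturated at 6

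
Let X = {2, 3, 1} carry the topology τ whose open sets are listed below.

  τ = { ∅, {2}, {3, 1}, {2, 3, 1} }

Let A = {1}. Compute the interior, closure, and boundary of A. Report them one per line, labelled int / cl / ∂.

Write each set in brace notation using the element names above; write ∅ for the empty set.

interior: largest open inside A is ∅ (from ∅)
cl via duality: int({2, 3}) = {2}, so X∖{2} = {3, 1}
cl∖int = {3, 1}

int(A) = ∅
cl(A)  = {3, 1}
∂A     = {3, 1}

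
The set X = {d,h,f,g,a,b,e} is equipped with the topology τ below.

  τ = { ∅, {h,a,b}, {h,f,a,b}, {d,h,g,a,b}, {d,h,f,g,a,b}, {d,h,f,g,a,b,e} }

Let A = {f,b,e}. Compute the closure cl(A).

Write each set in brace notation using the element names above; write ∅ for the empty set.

{d,h,f,g,a,b,e}

cl via duality: int({d,h,g,a}) = ∅, so X∖∅ = {d,h,f,g,a,b,e}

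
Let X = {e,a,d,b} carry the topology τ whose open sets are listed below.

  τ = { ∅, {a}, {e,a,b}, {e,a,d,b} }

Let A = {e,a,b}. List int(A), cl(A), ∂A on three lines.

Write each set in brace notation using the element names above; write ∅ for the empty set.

interior: largest open inside A is {e,a,b} (from ∅, {a}, {e,a,b})
cl via duality: int({d}) = ∅, so X∖∅ = {e,a,d,b}
cl∖int = {d}

int(A) = {e,a,b}
cl(A)  = {e,a,d,b}
∂A     = {d}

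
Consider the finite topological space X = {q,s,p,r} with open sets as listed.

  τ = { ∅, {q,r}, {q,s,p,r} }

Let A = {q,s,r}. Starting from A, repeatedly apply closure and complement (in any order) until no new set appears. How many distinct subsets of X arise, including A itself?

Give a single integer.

cl via duality: int({p}) = ∅, so X∖∅ = {q,s,p,r}
Write k for closure, c for complement:
  1. A     = {q,s,r}
  2. kA    = {q,s,p,r}
  3. cA    = {p}
  4. ckA   = ∅
  5. kcA   = {s,p}
  6. ckcA  = {q,r}
applying k or c yields no new set

6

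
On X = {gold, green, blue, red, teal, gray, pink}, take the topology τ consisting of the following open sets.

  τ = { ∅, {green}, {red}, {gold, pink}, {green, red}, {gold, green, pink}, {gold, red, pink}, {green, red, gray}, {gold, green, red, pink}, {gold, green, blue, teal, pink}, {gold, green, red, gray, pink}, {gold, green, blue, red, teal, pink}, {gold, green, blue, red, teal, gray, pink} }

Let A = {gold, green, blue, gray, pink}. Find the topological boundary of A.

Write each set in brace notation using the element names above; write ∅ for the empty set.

{blue, teal, gray}

opens ⊆ A: ∅, {green}, {gold, pink}, {gold, green, pink}; union → int = {gold, green, pink}
complement {red, teal}; its interior {red}; cl(A) = X∖{red} = {gold, green, blue, teal, gray, pink}
boundary = {gold, green, blue, teal, gray, pink} ∖ {gold, green, pink} = {blue, teal, gray}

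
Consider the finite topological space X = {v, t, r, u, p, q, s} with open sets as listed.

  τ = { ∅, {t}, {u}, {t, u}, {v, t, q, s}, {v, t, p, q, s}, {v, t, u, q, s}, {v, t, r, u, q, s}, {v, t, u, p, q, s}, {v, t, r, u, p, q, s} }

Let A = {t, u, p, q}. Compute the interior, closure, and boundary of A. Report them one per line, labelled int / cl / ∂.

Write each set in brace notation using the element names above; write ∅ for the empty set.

U open, U⊆A: ∅, {t}, {u}, {t, u}. int(A) = ⋃ = {t, u}
X∖A={v, r, s}, int(X∖A)=∅, hence cl(A)={v, t, r, u, p, q, s}
∂A: remove int from cl → {v, r, p, q, s}

int(A) = {t, u}
cl(A)  = {v, t, r, u, p, q, s}
∂A     = {v, r, p, q, s}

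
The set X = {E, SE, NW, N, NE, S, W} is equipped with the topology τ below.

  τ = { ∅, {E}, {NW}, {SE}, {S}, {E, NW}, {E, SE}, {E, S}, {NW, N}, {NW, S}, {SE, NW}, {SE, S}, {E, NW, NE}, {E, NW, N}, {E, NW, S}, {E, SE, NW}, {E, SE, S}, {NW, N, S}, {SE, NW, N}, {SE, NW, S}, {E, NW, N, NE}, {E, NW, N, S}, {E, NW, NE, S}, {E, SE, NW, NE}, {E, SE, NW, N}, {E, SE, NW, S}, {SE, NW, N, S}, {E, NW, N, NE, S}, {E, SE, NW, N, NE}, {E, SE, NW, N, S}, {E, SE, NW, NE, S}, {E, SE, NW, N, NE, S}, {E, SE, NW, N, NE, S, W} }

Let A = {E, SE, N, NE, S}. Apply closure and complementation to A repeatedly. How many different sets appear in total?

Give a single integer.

closure: X∖int(X∖A) = X∖{NW} = {E, SE, N, NE, S, W}
Let k=closure and c=complement:
  1. A     = {E, SE, N, NE, S}
  2. kA    = {E, SE, N, NE, S, W}
  3. cA    = {NW, W}
  4. ckA   = {NW}
  5. kcA   = {NW, N, NE, W}
  6. ckcA  = {E, SE, S}
  7. kckcA = {E, SE, NE, S, W}
  8. ckckcA = {NW, N}
— saturated at 8

8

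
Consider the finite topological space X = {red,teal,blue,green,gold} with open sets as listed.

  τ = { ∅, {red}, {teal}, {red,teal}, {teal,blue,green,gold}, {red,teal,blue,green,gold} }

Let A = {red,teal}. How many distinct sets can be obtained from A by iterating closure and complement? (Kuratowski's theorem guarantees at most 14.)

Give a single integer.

cl via duality: int({blue,green,gold}) = ∅, so X∖∅ = {red,teal,blue,green,gold}
Write k for closure, c for complement:
  1. A     = {red,teal}
  2. kA    = {red,teal,blue,green,gold}
  3. cA    = {blue,green,gold}
  4. ckA   = ∅
applying k or c yields no new set

4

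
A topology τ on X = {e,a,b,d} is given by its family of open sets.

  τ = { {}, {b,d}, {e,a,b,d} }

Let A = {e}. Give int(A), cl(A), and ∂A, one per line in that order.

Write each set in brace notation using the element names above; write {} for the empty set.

opens ⊆ A: {}; union → int = {}
complement {a,b,d}; its interior {b,d}; cl(A) = X∖{b,d} = {e,a}
boundary = {e,a} ∖ {} = {e,a}

int(A) = {}
cl(A)  = {e,a}
∂A     = {e,a}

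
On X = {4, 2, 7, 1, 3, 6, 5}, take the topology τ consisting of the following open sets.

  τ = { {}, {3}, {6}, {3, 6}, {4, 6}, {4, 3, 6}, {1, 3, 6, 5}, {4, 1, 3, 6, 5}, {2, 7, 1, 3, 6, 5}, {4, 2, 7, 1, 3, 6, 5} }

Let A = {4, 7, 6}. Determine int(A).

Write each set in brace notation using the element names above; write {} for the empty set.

{4, 6}

opens ⊆ A: {}, {6}, {4, 6}; union → int = {4, 6}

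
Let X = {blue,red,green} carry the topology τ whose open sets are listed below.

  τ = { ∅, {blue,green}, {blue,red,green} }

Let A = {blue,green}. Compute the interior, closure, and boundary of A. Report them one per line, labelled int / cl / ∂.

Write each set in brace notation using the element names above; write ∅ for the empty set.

U open, U⊆A: ∅, {blue,green}. int(A) = ⋃ = {blue,green}
X∖A={red}, int(X∖A)=∅, hence cl(A)={blue,red,green}
∂A: remove int from cl → {red}

int(A) = {blue,green}
cl(A)  = {blue,red,green}
∂A     = {red}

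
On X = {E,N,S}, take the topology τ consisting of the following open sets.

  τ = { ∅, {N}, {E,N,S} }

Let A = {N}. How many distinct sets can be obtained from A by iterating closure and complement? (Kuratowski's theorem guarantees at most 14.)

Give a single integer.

4

closure: X∖int(X∖A) = X∖∅ = {E,N,S}
Let k=closure and c=complement:
  1. A     = {N}
  2. kA    = {E,N,S}
  3. cA    = {E,S}
  4. ckA   = ∅
— saturated at 4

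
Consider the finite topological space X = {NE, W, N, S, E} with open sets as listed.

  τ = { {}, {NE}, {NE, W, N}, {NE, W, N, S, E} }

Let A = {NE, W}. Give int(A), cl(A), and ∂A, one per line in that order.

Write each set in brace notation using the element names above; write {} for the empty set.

interior: largest open inside A is {NE} (from {}, {NE})
cl via duality: int({N, S, E}) = {}, so X∖{} = {NE, W, N, S, E}
cl∖int = {W, N, S, E}

int(A) = {NE}
cl(A)  = {NE, W, N, S, E}
∂A     = {W, N, S, E}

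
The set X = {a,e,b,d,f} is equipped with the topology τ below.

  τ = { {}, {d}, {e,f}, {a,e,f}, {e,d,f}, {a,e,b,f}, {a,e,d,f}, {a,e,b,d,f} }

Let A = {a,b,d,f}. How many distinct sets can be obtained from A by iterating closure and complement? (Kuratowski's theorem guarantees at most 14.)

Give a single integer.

6

cl via duality: int({e}) = {}, so X∖{} = {a,e,b,d,f}
Write k for closure, c for complement:
  1. A     = {a,b,d,f}
  2. kA    = {a,e,b,d,f}
  3. cA    = {e}
  4. ckA   = {}
  5. kcA   = {a,e,b,f}
  6. ckcA  = {d}
applying k or c yields no new set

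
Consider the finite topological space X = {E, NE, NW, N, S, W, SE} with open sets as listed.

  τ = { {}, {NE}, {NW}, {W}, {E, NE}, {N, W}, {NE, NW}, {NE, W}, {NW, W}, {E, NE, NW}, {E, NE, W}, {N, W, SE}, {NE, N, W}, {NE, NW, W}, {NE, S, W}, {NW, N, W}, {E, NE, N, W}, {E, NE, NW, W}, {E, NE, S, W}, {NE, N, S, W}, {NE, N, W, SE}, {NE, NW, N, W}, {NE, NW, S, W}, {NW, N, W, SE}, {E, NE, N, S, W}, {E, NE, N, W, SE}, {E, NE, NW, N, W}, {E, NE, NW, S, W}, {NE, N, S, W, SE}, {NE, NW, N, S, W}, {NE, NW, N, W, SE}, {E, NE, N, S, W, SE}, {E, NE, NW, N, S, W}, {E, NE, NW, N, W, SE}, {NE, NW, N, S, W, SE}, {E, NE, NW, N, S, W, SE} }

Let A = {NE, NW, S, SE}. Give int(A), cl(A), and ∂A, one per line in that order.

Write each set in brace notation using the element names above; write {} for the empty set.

interior: largest open inside A is {NE, NW} (from {}, {NW}, {NE}, {NE, NW})
cl via duality: int({E, N, W}) = {N, W}, so X∖{N, W} = {E, NE, NW, S, SE}
cl∖int = {E, S, SE}

int(A) = {NE, NW}
cl(A)  = {E, NE, NW, S, SE}
∂A     = {E, S, SE}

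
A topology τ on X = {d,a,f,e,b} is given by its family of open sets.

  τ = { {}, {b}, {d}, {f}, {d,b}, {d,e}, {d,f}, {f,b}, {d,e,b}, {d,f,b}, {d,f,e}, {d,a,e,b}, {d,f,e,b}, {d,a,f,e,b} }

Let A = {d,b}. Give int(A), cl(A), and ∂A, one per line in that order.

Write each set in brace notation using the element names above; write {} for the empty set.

open subsets of A: {}, {b}, {d}, {d,b}; so int(A) = {d,b}
closure: X∖int(X∖A) = X∖{f} = {d,a,e,b}
∂A = {d,a,e,b} minus {d,b} = {a,e}

int(A) = {d,b}
cl(A)  = {d,a,e,b}
∂A     = {a,e}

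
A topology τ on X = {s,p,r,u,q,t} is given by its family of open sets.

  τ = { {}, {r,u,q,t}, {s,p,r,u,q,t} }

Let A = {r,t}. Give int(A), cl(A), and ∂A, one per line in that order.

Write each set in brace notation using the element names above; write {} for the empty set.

int(A) = {}
cl(A)  = {s,p,r,u,q,t}
∂A     = {s,p,r,u,q,t}

U open, U⊆A: {}. int(A) = ⋃ = {}
X∖A={s,p,u,q}, int(X∖A)={}, hence cl(A)={s,p,r,u,q,t}
∂A: remove int from cl → {s,p,r,u,q,t}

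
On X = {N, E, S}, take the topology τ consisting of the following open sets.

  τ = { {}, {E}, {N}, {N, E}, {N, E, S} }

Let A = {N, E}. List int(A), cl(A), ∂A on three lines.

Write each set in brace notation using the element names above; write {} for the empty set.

U open, U⊆A: {}, {E}, {N}, {N, E}. int(A) = ⋃ = {N, E}
X∖A={S}, int(X∖A)={}, hence cl(A)={N, E, S}
∂A: remove int from cl → {S}

int(A) = {N, E}
cl(A)  = {N, E, S}
∂A     = {S}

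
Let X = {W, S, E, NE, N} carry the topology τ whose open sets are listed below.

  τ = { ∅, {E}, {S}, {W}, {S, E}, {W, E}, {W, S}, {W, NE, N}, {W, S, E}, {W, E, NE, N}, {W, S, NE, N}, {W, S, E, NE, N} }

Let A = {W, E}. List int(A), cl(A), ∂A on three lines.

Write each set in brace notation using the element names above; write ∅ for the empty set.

int(A) = {W, E}
cl(A)  = {W, E, NE, N}
∂A     = {NE, N}

open subsets of A: ∅, {E}, {W}, {W, E}; so int(A) = {W, E}
closure: X∖int(X∖A) = X∖{S} = {W, E, NE, N}
∂A = {W, E, NE, N} minus {W, E} = {NE, N}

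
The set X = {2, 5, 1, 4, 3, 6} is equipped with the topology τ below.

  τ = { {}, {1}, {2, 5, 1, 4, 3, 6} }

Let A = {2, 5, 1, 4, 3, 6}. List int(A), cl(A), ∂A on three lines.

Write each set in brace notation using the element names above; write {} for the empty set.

int(A) = {2, 5, 1, 4, 3, 6}
cl(A)  = {2, 5, 1, 4, 3, 6}
∂A     = {}

U open, U⊆A: {}, {1}, {2, 5, 1, 4, 3, 6}. int(A) = ⋃ = {2, 5, 1, 4, 3, 6}
X∖A={}, int(X∖A)={}, hence cl(A)={2, 5, 1, 4, 3, 6}
∂A: remove int from cl → {}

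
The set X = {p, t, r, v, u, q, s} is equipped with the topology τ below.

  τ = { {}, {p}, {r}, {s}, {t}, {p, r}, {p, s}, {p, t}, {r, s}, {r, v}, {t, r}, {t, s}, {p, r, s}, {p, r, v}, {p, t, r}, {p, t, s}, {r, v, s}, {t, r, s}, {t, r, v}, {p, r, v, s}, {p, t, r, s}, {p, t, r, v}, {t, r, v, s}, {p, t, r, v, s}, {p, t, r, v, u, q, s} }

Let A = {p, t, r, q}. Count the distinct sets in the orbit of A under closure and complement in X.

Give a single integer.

complement {v, u, s}; its interior {s}; cl(A) = X∖{s} = {p, t, r, v, u, q}
With k = closure, c = complement:
  1. A     = {p, t, r, q}
  2. kA    = {p, t, r, v, u, q}
  3. cA    = {v, u, s}
  4. ckA   = {s}
  5. kcA   = {v, u, q, s}
  6. kckA  = {u, q, s}
  7. ckcA  = {p, t, r}
  8. ckckA = {p, t, r, v}
k, c of each give nothing new

8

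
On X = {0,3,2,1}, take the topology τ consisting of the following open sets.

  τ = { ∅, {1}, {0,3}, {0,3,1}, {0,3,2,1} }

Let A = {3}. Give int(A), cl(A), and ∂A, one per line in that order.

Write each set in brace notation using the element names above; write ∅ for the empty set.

int(A) = ∅
cl(A)  = {0,3,2}
∂A     = {0,3,2}

U open, U⊆A: ∅. int(A) = ⋃ = ∅
X∖A={0,2,1}, int(X∖A)={1}, hence cl(A)={0,3,2}
∂A: remove int from cl → {0,3,2}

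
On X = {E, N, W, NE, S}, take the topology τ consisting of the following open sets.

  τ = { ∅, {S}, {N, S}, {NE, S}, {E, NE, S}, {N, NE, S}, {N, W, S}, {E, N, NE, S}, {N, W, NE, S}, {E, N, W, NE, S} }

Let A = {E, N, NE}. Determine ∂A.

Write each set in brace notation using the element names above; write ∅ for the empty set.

{E, N, W, NE}

interior: largest open inside A is ∅ (from ∅)
cl via duality: int({W, S}) = {S}, so X∖{S} = {E, N, W, NE}
cl∖int = {E, N, W, NE}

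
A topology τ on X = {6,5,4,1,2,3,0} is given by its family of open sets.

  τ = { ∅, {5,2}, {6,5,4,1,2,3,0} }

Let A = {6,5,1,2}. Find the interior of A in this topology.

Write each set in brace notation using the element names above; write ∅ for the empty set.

{5,2}

opens ⊆ A: ∅, {5,2}; union → int = {5,2}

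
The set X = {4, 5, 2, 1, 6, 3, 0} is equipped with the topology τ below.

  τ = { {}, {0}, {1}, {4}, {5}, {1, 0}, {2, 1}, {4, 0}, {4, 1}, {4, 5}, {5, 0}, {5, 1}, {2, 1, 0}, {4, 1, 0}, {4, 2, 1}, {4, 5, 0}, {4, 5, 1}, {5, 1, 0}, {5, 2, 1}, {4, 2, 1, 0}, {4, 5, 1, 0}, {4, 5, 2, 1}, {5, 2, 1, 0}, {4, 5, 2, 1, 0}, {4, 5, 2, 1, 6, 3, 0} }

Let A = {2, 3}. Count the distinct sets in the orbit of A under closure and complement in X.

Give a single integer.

6

X∖A={4, 5, 1, 6, 0}, int(X∖A)={4, 5, 1, 0}, hence cl(A)={2, 6, 3}
Orbit (k=closure, c=complement):
  1. A     = {2, 3}
  2. kA    = {2, 6, 3}
  3. cA    = {4, 5, 1, 6, 0}
  4. ckA   = {4, 5, 1, 0}
  5. kcA   = {4, 5, 2, 1, 6, 3, 0}
  6. ckcA  = {}
(closed under both — stop)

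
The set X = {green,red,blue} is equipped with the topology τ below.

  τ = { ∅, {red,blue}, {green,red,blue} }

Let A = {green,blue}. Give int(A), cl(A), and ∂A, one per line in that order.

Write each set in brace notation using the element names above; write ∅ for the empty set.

open subsets of A: ∅; so int(A) = ∅
closure: X∖int(X∖A) = X∖∅ = {green,red,blue}
∂A = {green,red,blue} minus ∅ = {green,red,blue}

int(A) = ∅
cl(A)  = {green,red,blue}
∂A     = {green,red,blue}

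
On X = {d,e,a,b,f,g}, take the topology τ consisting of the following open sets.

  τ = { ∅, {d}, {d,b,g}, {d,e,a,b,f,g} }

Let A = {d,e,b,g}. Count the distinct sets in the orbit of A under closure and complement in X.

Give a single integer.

6

closure: X∖int(X∖A) = X∖∅ = {d,e,a,b,f,g}
Let k=closure and c=complement:
  1. A     = {d,e,b,g}
  2. kA    = {d,e,a,b,f,g}
  3. cA    = {a,f}
  4. ckA   = ∅
  5. kcA   = {e,a,f}
  6. ckcA  = {d,b,g}
— saturated at 6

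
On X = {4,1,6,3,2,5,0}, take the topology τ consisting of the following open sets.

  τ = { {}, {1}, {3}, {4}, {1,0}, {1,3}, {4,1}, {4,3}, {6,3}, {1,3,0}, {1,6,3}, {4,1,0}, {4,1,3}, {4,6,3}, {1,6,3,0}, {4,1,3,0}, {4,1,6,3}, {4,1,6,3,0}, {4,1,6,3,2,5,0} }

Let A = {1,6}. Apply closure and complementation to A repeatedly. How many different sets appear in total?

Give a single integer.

complement {4,3,2,5,0}; its interior {4,3}; cl(A) = X∖{4,3} = {1,6,2,5,0}
With k = closure, c = complement:
  1. A     = {1,6}
  2. kA    = {1,6,2,5,0}
  3. cA    = {4,3,2,5,0}
  4. ckA   = {4,3}
  5. kcA   = {4,6,3,2,5,0}
  6. kckA  = {4,6,3,2,5}
  7. ckcA  = {1}
  8. ckckA = {1,0}
  9. kckcA = {1,2,5,0}
  10. ckckcA = {4,6,3}
k, c of each give nothing new

10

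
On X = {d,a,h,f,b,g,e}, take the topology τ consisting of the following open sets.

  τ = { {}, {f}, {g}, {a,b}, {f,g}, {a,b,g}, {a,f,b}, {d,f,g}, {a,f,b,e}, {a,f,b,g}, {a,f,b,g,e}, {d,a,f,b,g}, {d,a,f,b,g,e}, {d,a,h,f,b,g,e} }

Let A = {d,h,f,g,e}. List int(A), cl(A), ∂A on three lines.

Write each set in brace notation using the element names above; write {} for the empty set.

opens ⊆ A: {}, {f}, {g}, {f,g}, {d,f,g}; union → int = {d,f,g}
complement {a,b}; its interior {a,b}; cl(A) = X∖{a,b} = {d,h,f,g,e}
boundary = {d,h,f,g,e} ∖ {d,f,g} = {h,e}

int(A) = {d,f,g}
cl(A)  = {d,h,f,g,e}
∂A     = {h,e}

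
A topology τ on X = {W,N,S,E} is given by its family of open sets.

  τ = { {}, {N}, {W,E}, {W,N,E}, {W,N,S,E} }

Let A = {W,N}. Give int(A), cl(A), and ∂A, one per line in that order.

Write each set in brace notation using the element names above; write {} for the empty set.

U open, U⊆A: {}, {N}. int(A) = ⋃ = {N}
X∖A={S,E}, int(X∖A)={}, hence cl(A)={W,N,S,E}
∂A: remove int from cl → {W,S,E}

int(A) = {N}
cl(A)  = {W,N,S,E}
∂A     = {W,S,E}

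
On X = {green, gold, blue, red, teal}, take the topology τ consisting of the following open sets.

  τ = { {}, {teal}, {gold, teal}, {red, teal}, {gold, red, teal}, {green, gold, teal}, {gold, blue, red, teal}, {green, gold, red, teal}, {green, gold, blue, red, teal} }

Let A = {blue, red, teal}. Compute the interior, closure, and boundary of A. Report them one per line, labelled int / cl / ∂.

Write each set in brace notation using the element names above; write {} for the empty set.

opens ⊆ A: {}, {teal}, {red, teal}; union → int = {red, teal}
complement {green, gold}; its interior {}; cl(A) = X∖{} = {green, gold, blue, red, teal}
boundary = {green, gold, blue, red, teal} ∖ {red, teal} = {green, gold, blue}

int(A) = {red, teal}
cl(A)  = {green, gold, blue, red, teal}
∂A     = {green, gold, blue}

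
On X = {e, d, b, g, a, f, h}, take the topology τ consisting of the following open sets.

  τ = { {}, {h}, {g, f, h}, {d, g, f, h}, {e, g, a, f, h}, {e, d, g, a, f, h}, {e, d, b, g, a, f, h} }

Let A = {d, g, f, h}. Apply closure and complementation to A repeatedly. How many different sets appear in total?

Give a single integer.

4

X∖A={e, b, a}, int(X∖A)={}, hence cl(A)={e, d, b, g, a, f, h}
Orbit (k=closure, c=complement):
  1. A     = {d, g, f, h}
  2. kA    = {e, d, b, g, a, f, h}
  3. cA    = {e, b, a}
  4. ckA   = {}
(closed under both — stop)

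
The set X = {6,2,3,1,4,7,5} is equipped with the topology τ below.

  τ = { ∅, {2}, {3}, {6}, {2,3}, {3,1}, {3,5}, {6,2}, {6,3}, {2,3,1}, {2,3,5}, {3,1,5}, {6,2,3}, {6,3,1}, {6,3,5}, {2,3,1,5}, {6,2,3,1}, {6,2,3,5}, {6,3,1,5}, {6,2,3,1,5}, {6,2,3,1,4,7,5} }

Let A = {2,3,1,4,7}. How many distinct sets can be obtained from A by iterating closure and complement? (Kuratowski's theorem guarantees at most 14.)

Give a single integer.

8

closure: X∖int(X∖A) = X∖{6} = {2,3,1,4,7,5}
Let k=closure and c=complement:
  1. A     = {2,3,1,4,7}
  2. kA    = {2,3,1,4,7,5}
  3. cA    = {6,5}
  4. ckA   = {6}
  5. kcA   = {6,4,7,5}
  6. kckA  = {6,4,7}
  7. ckcA  = {2,3,1}
  8. ckckA = {2,3,1,5}
— saturated at 8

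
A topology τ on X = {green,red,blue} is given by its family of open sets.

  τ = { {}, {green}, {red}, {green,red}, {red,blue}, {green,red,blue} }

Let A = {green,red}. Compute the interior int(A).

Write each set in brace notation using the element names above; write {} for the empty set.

open subsets of A: {}, {red}, {green}, {green,red}; so int(A) = {green,red}

{green,red}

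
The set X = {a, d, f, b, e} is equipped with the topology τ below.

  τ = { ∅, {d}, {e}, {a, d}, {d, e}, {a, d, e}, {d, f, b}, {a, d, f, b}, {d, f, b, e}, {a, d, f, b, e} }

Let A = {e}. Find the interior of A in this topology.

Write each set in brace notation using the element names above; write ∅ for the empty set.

{e}

interior: largest open inside A is {e} (from ∅, {e})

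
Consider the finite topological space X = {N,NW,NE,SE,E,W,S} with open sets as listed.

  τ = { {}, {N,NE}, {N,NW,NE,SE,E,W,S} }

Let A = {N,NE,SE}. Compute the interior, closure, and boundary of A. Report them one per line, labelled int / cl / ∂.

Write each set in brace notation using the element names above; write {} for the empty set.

int(A) = {N,NE}
cl(A)  = {N,NW,NE,SE,E,W,S}
∂A     = {NW,SE,E,W,S}

opens ⊆ A: {}, {N,NE}; union → int = {N,NE}
complement {NW,E,W,S}; its interior {}; cl(A) = X∖{} = {N,NW,NE,SE,E,W,S}
boundary = {N,NW,NE,SE,E,W,S} ∖ {N,NE} = {NW,SE,E,W,S}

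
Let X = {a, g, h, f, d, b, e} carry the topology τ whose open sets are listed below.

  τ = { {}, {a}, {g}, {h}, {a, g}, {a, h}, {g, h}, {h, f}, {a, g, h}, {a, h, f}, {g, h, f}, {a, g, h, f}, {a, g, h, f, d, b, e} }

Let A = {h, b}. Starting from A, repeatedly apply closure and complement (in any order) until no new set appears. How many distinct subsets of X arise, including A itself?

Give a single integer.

complement {a, g, f, d, e}; its interior {a, g}; cl(A) = X∖{a, g} = {h, f, d, b, e}
With k = closure, c = complement:
  1. A     = {h, b}
  2. kA    = {h, f, d, b, e}
  3. cA    = {a, g, f, d, e}
  4. ckA   = {a, g}
  5. kcA   = {a, g, f, d, b, e}
  6. kckA  = {a, g, d, b, e}
  7. ckcA  = {h}
  8. ckckA = {h, f}
k, c of each give nothing new

8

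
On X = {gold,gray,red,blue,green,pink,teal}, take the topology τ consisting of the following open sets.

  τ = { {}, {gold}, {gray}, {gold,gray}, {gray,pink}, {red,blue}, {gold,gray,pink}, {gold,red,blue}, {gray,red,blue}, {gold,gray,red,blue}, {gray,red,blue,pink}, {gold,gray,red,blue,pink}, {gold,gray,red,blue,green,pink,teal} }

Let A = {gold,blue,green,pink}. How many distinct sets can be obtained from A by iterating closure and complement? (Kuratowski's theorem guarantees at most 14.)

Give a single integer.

12

complement {gray,red,teal}; its interior {gray}; cl(A) = X∖{gray} = {gold,red,blue,green,pink,teal}
With k = closure, c = complement:
  1. A     = {gold,blue,green,pink}
  2. kA    = {gold,red,blue,green,pink,teal}
  3. cA    = {gray,red,teal}
  4. ckA   = {gray}
  5. kcA   = {gray,red,blue,green,pink,teal}
  6. kckA  = {gray,green,pink,teal}
  7. ckcA  = {gold}
  8. ckckA = {gold,red,blue}
  9. kckcA = {gold,green,teal}
  10. kckckA = {gold,red,blue,green,teal}
  11. ckckcA = {gray,red,blue,pink}
  12. ckckckA = {gray,pink}
k, c of each give nothing new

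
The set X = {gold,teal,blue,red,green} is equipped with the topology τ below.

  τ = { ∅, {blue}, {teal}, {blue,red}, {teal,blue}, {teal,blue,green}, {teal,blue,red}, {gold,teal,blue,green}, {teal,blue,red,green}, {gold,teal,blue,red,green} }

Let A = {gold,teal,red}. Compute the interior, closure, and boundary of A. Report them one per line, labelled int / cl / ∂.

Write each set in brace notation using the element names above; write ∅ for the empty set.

int(A) = {teal}
cl(A)  = {gold,teal,red,green}
∂A     = {gold,red,green}

interior: largest open inside A is {teal} (from ∅, {teal})
cl via duality: int({blue,green}) = {blue}, so X∖{blue} = {gold,teal,red,green}
cl∖int = {gold,red,green}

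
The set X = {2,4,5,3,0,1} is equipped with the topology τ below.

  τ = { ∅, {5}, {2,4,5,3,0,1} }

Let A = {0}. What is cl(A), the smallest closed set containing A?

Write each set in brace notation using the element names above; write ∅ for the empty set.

closure: X∖int(X∖A) = X∖{5} = {2,4,3,0,1}

{2,4,3,0,1}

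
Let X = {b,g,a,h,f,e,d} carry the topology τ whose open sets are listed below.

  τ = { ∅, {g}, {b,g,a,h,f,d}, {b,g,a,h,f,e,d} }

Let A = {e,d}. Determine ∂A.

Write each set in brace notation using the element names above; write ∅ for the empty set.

{b,a,h,f,e,d}

interior: largest open inside A is ∅ (from ∅)
cl via duality: int({b,g,a,h,f}) = {g}, so X∖{g} = {b,a,h,f,e,d}
cl∖int = {b,a,h,f,e,d}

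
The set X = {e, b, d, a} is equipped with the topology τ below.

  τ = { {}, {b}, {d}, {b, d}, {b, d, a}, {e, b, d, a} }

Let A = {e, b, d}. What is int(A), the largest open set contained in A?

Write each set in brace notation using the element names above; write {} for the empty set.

{b, d}

interior: largest open inside A is {b, d} (from {}, {d}, {b}, {b, d})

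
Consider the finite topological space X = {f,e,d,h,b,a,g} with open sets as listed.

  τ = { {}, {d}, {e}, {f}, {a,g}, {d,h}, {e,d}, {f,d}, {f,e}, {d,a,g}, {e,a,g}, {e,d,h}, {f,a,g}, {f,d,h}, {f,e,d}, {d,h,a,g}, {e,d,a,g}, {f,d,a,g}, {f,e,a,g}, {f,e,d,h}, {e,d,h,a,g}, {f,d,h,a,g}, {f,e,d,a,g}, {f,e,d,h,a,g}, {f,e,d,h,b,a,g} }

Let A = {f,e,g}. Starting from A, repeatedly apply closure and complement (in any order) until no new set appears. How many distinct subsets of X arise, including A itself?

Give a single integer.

10

X∖A={d,h,b,a}, int(X∖A)={d,h}, hence cl(A)={f,e,b,a,g}
Orbit (k=closure, c=complement):
  1. A     = {f,e,g}
  2. kA    = {f,e,b,a,g}
  3. cA    = {d,h,b,a}
  4. ckA   = {d,h}
  5. kcA   = {d,h,b,a,g}
  6. kckA  = {d,h,b}
  7. ckcA  = {f,e}
  8. ckckA = {f,e,a,g}
  9. kckcA = {f,e,b}
  10. ckckcA = {d,h,a,g}
(closed under both — stop)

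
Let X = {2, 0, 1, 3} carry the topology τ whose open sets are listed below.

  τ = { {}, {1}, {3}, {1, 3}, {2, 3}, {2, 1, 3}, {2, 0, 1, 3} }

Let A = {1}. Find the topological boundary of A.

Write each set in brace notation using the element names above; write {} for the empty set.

{0}

open subsets of A: {}, {1}; so int(A) = {1}
closure: X∖int(X∖A) = X∖{2, 3} = {0, 1}
∂A = {0, 1} minus {1} = {0}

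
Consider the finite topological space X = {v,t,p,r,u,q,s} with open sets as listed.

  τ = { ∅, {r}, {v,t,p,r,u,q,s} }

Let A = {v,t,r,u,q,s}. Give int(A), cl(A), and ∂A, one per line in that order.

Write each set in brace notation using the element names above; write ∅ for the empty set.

U open, U⊆A: ∅, {r}. int(A) = ⋃ = {r}
X∖A={p}, int(X∖A)=∅, hence cl(A)={v,t,p,r,u,q,s}
∂A: remove int from cl → {v,t,p,u,q,s}

int(A) = {r}
cl(A)  = {v,t,p,r,u,q,s}
∂A     = {v,t,p,u,q,s}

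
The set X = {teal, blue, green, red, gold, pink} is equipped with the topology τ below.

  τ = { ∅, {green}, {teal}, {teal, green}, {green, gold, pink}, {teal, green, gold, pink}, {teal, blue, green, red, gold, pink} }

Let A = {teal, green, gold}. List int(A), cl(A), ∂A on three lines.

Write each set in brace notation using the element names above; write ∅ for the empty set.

int(A) = {teal, green}
cl(A)  = {teal, blue, green, red, gold, pink}
∂A     = {blue, red, gold, pink}

interior: largest open inside A is {teal, green} (from ∅, {teal}, {green}, {teal, green})
cl via duality: int({blue, red, pink}) = ∅, so X∖∅ = {teal, blue, green, red, gold, pink}
cl∖int = {blue, red, gold, pink}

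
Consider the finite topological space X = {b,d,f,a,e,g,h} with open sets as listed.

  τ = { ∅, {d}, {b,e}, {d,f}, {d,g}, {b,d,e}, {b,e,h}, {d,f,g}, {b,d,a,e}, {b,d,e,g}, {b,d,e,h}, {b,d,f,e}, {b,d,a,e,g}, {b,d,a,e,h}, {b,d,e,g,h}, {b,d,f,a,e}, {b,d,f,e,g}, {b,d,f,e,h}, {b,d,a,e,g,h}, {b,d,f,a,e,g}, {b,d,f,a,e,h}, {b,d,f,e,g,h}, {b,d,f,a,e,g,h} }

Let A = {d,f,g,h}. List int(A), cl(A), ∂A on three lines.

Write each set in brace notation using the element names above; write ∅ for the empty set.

int(A) = {d,f,g}
cl(A)  = {d,f,a,g,h}
∂A     = {a,h}

U open, U⊆A: ∅, {d}, {d,g}, {d,f}, {d,f,g}. int(A) = ⋃ = {d,f,g}
X∖A={b,a,e}, int(X∖A)={b,e}, hence cl(A)={d,f,a,g,h}
∂A: remove int from cl → {a,h}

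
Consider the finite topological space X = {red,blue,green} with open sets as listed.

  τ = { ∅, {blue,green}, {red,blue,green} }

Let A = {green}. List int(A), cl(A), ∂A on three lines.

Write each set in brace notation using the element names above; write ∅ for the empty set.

U open, U⊆A: ∅. int(A) = ⋃ = ∅
X∖A={red,blue}, int(X∖A)=∅, hence cl(A)={red,blue,green}
∂A: remove int from cl → {red,blue,green}

int(A) = ∅
cl(A)  = {red,blue,green}
∂A     = {red,blue,green}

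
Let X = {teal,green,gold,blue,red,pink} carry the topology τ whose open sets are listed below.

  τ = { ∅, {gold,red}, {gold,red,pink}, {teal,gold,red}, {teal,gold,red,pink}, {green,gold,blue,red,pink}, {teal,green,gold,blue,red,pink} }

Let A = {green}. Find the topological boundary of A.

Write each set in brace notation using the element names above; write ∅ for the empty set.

U open, U⊆A: ∅. int(A) = ⋃ = ∅
X∖A={teal,gold,blue,red,pink}, int(X∖A)={teal,gold,red,pink}, hence cl(A)={green,blue}
∂A: remove int from cl → {green,blue}

{green,blue}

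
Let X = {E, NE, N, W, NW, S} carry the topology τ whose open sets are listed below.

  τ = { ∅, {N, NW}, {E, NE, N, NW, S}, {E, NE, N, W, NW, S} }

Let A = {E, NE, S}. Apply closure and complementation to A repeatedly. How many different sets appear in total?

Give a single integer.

cl via duality: int({N, W, NW}) = {N, NW}, so X∖{N, NW} = {E, NE, W, S}
Write k for closure, c for complement:
  1. A     = {E, NE, S}
  2. kA    = {E, NE, W, S}
  3. cA    = {N, W, NW}
  4. ckA   = {N, NW}
  5. kcA   = {E, NE, N, W, NW, S}
  6. ckcA  = ∅
applying k or c yields no new set

6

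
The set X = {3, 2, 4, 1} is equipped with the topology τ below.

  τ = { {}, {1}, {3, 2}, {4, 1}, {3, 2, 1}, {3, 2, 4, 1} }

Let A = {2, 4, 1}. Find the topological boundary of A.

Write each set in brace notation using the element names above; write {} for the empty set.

interior: largest open inside A is {4, 1} (from {}, {1}, {4, 1})
cl via duality: int({3}) = {}, so X∖{} = {3, 2, 4, 1}
cl∖int = {3, 2}

{3, 2}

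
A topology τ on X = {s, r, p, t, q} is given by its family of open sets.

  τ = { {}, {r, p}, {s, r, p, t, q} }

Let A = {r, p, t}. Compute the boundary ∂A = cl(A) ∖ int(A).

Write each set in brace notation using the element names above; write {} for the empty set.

U open, U⊆A: {}, {r, p}. int(A) = ⋃ = {r, p}
X∖A={s, q}, int(X∖A)={}, hence cl(A)={s, r, p, t, q}
∂A: remove int from cl → {s, t, q}

{s, t, q}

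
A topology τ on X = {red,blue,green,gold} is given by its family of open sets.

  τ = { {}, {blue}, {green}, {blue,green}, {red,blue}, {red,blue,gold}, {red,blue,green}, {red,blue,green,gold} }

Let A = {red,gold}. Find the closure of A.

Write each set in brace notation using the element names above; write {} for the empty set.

complement {blue,green}; its interior {blue,green}; cl(A) = X∖{blue,green} = {red,gold}

{red,gold}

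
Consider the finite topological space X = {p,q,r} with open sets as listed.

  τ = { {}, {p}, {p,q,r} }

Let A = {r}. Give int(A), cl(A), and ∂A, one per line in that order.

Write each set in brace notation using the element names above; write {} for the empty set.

int(A) = {}
cl(A)  = {q,r}
∂A     = {q,r}

U open, U⊆A: {}. int(A) = ⋃ = {}
X∖A={p,q}, int(X∖A)={p}, hence cl(A)={q,r}
∂A: remove int from cl → {q,r}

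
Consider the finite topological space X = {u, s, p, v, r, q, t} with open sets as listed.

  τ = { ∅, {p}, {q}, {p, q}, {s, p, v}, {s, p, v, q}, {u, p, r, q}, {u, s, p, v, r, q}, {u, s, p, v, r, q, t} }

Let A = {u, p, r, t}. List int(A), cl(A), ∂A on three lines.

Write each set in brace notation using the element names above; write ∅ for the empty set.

int(A) = {p}
cl(A)  = {u, s, p, v, r, t}
∂A     = {u, s, v, r, t}

interior: largest open inside A is {p} (from ∅, {p})
cl via duality: int({s, v, q}) = {q}, so X∖{q} = {u, s, p, v, r, t}
cl∖int = {u, s, v, r, t}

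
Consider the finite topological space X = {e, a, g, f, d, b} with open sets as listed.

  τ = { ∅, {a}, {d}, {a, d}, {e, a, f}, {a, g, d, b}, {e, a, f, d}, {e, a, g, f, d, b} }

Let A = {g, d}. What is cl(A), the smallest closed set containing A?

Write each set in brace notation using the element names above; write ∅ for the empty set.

cl via duality: int({e, a, f, b}) = {e, a, f}, so X∖{e, a, f} = {g, d, b}

{g, d, b}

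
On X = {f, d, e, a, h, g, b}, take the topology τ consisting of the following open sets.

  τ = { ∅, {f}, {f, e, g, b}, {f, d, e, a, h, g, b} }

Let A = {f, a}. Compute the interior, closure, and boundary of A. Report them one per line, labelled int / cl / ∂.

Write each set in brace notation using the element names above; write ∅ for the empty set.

interior: largest open inside A is {f} (from ∅, {f})
cl via duality: int({d, e, h, g, b}) = ∅, so X∖∅ = {f, d, e, a, h, g, b}
cl∖int = {d, e, a, h, g, b}

int(A) = {f}
cl(A)  = {f, d, e, a, h, g, b}
∂A     = {d, e, a, h, g, b}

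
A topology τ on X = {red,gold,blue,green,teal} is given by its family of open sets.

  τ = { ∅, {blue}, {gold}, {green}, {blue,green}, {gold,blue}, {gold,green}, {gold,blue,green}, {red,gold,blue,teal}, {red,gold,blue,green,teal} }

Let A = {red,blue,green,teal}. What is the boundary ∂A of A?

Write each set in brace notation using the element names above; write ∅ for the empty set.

{red,teal}

open subsets of A: ∅, {green}, {blue}, {blue,green}; so int(A) = {blue,green}
closure: X∖int(X∖A) = X∖{gold} = {red,blue,green,teal}
∂A = {red,blue,green,teal} minus {blue,green} = {red,teal}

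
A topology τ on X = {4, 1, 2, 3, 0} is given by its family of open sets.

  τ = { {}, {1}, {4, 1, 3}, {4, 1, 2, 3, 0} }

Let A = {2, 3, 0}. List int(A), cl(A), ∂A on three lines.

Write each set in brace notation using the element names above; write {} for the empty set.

interior: largest open inside A is {} (from {})
cl via duality: int({4, 1}) = {1}, so X∖{1} = {4, 2, 3, 0}
cl∖int = {4, 2, 3, 0}

int(A) = {}
cl(A)  = {4, 2, 3, 0}
∂A     = {4, 2, 3, 0}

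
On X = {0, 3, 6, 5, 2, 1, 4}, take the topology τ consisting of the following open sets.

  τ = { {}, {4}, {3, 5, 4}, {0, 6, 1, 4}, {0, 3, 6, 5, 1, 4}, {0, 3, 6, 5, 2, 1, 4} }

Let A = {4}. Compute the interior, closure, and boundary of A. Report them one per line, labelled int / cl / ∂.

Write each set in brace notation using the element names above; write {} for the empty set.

int(A) = {4}
cl(A)  = {0, 3, 6, 5, 2, 1, 4}
∂A     = {0, 3, 6, 5, 2, 1}

interior: largest open inside A is {4} (from {}, {4})
cl via duality: int({0, 3, 6, 5, 2, 1}) = {}, so X∖{} = {0, 3, 6, 5, 2, 1, 4}
cl∖int = {0, 3, 6, 5, 2, 1}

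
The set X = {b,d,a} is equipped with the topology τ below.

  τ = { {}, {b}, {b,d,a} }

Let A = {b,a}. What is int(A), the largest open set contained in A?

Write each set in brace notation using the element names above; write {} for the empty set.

open subsets of A: {}, {b}; so int(A) = {b}

{b}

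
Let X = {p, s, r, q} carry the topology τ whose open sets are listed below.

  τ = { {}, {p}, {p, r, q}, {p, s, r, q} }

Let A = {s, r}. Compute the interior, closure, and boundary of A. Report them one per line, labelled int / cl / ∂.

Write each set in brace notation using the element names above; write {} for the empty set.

int(A) = {}
cl(A)  = {s, r, q}
∂A     = {s, r, q}

open subsets of A: {}; so int(A) = {}
closure: X∖int(X∖A) = X∖{p} = {s, r, q}
∂A = {s, r, q} minus {} = {s, r, q}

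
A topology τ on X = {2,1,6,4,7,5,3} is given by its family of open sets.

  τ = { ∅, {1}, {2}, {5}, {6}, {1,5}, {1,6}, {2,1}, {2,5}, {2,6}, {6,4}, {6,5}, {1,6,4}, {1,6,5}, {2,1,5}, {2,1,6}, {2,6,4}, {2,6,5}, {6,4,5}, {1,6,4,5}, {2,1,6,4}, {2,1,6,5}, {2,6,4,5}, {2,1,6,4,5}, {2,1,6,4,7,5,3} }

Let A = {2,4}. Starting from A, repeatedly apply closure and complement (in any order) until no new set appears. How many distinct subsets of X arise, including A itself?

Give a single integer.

complement {1,6,7,5,3}; its interior {1,6,5}; cl(A) = X∖{1,6,5} = {2,4,7,3}
With k = closure, c = complement:
  1. A     = {2,4}
  2. kA    = {2,4,7,3}
  3. cA    = {1,6,7,5,3}
  4. ckA   = {1,6,5}
  5. kcA   = {1,6,4,7,5,3}
  6. ckcA  = {2}
  7. kckcA = {2,7,3}
  8. ckckcA = {1,6,4,5}
k, c of each give nothing new

8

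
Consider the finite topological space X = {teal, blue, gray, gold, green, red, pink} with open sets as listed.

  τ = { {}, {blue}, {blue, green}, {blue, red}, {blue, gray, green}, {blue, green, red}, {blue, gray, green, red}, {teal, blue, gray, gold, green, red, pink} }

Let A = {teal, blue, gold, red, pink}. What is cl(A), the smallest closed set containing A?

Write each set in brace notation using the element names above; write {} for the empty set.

complement {gray, green}; its interior {}; cl(A) = X∖{} = {teal, blue, gray, gold, green, red, pink}

{teal, blue, gray, gold, green, red, pink}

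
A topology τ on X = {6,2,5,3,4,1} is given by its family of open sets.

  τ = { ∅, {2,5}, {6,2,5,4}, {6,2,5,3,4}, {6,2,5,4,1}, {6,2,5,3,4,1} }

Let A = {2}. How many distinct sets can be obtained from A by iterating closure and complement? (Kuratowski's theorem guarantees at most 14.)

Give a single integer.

4

X∖A={6,5,3,4,1}, int(X∖A)=∅, hence cl(A)={6,2,5,3,4,1}
Orbit (k=closure, c=complement):
  1. A     = {2}
  2. kA    = {6,2,5,3,4,1}
  3. cA    = {6,5,3,4,1}
  4. ckA   = ∅
(closed under both — stop)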